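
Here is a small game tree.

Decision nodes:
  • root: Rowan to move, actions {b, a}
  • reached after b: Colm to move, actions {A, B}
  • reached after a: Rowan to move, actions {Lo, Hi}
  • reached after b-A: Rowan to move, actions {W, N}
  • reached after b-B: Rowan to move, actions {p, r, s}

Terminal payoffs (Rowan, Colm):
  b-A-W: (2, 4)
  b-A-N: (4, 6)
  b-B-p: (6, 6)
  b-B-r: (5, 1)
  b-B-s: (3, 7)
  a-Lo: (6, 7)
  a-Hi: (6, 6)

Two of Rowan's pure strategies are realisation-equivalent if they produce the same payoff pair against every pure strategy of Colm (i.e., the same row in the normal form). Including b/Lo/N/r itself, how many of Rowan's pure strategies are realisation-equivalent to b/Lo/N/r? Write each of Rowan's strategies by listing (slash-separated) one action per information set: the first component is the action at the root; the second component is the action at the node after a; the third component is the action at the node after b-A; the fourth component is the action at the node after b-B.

Row for b/Lo/N/r (columns A, B): (4,6) (5,1).
Under b/Lo/N/r, Rowan's choice at the node after a can never be reached regardless of what Colm does, so varying those choices leaves every outcome unchanged.
Holding the reachable choices fixed and varying the unreachable one freely already gives 2 equivalent strategies.
No other strategy reproduces this row, so those 2 are the full class: b/Lo/N/r, b/Hi/N/r.

2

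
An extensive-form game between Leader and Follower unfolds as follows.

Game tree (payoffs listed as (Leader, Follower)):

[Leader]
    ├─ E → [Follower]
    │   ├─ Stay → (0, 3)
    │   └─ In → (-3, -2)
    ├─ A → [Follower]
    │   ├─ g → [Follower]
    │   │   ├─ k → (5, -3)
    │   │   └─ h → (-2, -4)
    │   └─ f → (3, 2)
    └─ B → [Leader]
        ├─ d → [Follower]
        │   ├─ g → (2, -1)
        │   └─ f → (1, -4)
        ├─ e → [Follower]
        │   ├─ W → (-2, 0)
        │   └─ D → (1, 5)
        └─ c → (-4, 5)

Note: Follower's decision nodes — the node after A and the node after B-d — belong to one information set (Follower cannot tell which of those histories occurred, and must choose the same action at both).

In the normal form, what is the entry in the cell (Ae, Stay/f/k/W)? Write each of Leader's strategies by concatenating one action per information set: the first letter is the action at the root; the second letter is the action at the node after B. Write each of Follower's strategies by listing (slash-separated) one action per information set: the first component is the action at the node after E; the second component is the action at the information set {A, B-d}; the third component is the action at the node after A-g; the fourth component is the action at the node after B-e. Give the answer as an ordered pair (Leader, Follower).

(3, 2)

Trace the play path from the root:
  Leader plays A
  Follower plays f at [A]
→ terminal payoff (3, 2).
(Leader's choice at the node after B is never reached on this path, so it doesn't affect the outcome.)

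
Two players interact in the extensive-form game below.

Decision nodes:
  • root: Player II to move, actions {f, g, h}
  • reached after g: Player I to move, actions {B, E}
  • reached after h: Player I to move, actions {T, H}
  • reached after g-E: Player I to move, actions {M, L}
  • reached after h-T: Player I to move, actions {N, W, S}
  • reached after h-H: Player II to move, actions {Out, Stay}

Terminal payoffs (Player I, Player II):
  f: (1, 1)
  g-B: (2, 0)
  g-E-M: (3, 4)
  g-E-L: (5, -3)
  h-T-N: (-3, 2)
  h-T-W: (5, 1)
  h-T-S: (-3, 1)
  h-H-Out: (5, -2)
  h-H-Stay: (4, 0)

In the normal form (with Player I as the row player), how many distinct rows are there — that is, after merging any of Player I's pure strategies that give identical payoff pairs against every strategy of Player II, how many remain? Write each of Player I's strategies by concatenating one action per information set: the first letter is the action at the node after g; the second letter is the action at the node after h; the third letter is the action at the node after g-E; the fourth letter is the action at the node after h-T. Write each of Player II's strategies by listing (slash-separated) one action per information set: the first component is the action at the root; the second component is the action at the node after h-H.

12

Player I has 24 pure strategies: BTMN, BTMW, BTMS, BTLN, BTLW, BTLS, BHMN, BHMW, BHMS, BHLN, BHLW, BHLS, ETMN, ETMW, ETMS, ETLN, ETLW, ETLS, EHMN, EHMW, EHMS, EHLN, EHLW, EHLS. Columns: f/Out, f/Stay, g/Out, g/Stay, h/Out, h/Stay.
{BTMN, BTLN} → row (1,1) (1,1) (2,0) (2,0) (-3,2) (-3,2)
{BTMW, BTLW} → row (1,1) (1,1) (2,0) (2,0) (5,1) (5,1)
{BTMS, BTLS} → row (1,1) (1,1) (2,0) (2,0) (-3,1) (-3,1)
{BHMN, BHMW, BHMS, BHLN, BHLW, BHLS} → row (1,1) (1,1) (2,0) (2,0) (5,-2) (4,0)
{ETMN} → row (1,1) (1,1) (3,4) (3,4) (-3,2) (-3,2)
{ETMW} → row (1,1) (1,1) (3,4) (3,4) (5,1) (5,1)
{ETMS} → row (1,1) (1,1) (3,4) (3,4) (-3,1) (-3,1)
{ETLN} → row (1,1) (1,1) (5,-3) (5,-3) (-3,2) (-3,2)
{ETLW} → row (1,1) (1,1) (5,-3) (5,-3) (5,1) (5,1)
{ETLS} → row (1,1) (1,1) (5,-3) (5,-3) (-3,1) (-3,1)
{EHMN, EHMW, EHMS} → row (1,1) (1,1) (3,4) (3,4) (5,-2) (4,0)
{EHLN, EHLW, EHLS} → row (1,1) (1,1) (5,-3) (5,-3) (5,-2) (4,0)
That's 12 distinct rows out of 24 strategies.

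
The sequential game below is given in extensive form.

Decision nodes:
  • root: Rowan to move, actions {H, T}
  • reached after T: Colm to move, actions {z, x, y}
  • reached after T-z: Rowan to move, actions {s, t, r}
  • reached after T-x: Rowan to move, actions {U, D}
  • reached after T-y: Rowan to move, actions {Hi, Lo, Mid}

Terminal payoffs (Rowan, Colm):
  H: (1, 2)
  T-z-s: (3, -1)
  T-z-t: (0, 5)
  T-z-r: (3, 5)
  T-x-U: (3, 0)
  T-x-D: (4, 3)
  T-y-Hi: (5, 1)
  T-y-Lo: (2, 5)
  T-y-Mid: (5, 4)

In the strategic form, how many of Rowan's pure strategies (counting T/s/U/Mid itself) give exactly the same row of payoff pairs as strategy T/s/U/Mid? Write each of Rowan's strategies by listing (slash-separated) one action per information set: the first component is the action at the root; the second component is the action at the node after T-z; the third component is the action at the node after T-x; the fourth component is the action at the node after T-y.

Row for T/s/U/Mid (columns z, x, y): (3,-1) (3,0) (5,4).
Every one of Rowan's information sets is on the play path for some reply by Colm when Rowan follows T/s/U/Mid.
Changing the action at any of them therefore changes at least one column, so only T/s/U/Mid itself gives this row.

1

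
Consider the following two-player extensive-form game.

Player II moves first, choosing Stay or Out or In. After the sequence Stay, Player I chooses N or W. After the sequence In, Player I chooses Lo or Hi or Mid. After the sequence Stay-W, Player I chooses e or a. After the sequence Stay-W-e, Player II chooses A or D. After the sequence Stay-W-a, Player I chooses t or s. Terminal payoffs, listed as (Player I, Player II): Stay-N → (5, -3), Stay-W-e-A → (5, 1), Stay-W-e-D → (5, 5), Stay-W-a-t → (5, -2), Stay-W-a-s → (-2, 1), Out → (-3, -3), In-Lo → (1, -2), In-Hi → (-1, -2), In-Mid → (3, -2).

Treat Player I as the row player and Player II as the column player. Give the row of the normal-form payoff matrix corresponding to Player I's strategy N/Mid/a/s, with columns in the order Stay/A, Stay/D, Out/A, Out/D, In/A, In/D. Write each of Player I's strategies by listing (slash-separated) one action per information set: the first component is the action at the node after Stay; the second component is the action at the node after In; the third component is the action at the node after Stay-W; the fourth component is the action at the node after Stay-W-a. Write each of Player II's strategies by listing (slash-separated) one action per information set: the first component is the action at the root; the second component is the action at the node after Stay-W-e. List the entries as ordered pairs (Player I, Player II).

vs Stay/A: Player II plays Stay → Player I plays N at [Stay] → (5, -3)
vs Stay/D: Player II plays Stay → Player I plays N at [Stay] → (5, -3)
vs Out/A: Player II plays Out → (-3, -3)
vs Out/D: Player II plays Out → (-3, -3)
vs In/A: Player II plays In → Player I plays Mid at [In] → (3, -2)
vs In/D: Player II plays In → Player I plays Mid at [In] → (3, -2)

(5,-3) (5,-3) (-3,-3) (-3,-3) (3,-2) (3,-2)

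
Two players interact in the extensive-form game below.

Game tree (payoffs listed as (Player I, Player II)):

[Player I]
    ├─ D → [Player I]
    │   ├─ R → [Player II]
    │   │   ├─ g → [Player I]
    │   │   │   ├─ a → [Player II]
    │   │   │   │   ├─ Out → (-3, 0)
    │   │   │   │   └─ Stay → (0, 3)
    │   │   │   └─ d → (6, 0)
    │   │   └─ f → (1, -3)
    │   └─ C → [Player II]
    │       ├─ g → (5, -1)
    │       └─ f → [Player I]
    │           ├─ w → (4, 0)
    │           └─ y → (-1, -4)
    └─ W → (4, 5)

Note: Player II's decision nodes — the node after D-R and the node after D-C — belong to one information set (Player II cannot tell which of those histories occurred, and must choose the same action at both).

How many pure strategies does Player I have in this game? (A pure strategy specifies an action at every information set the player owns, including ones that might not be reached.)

16

Player I owns the root with actions {D, W} — two choices.
Player I owns the node after D with actions {R, C} — two choices.
Player I owns the node after D-R-g with actions {a, d} — two choices.
Player I owns the node after D-C-f with actions {w, y} — two choices.
A pure strategy fixes one action at each information set independently, so the count is the product 2 × 2 × 2 × 2 = 16.
(For reference, Player II has 4 pure strategies, giving a 16×4 normal-form matrix.)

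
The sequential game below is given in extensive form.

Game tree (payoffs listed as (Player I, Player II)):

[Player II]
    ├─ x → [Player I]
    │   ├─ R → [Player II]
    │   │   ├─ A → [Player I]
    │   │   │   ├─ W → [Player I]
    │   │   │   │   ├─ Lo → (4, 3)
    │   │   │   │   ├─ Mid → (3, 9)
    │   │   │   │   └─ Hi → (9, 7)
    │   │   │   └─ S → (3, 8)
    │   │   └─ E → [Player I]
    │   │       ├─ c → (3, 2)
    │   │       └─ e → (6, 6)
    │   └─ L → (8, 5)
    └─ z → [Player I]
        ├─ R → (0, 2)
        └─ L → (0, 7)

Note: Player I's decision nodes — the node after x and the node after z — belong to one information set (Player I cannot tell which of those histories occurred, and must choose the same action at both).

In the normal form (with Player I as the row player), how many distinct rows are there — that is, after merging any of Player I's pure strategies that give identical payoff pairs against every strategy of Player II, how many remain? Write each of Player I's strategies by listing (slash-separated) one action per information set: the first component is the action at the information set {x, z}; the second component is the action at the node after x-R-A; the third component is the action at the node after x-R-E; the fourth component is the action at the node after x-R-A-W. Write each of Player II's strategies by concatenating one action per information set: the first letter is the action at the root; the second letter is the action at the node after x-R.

9

Player I has 24 pure strategies: R/W/c/Lo, R/W/c/Mid, R/W/c/Hi, R/W/e/Lo, R/W/e/Mid, R/W/e/Hi, R/S/c/Lo, R/S/c/Mid, R/S/c/Hi, R/S/e/Lo, R/S/e/Mid, R/S/e/Hi, L/W/c/Lo, L/W/c/Mid, L/W/c/Hi, L/W/e/Lo, L/W/e/Mid, L/W/e/Hi, L/S/c/Lo, L/S/c/Mid, L/S/c/Hi, L/S/e/Lo, L/S/e/Mid, L/S/e/Hi. Columns: xA, xE, zA, zE.
{R/W/c/Lo} → row (4,3) (3,2) (0,2) (0,2)
{R/W/c/Mid} → row (3,9) (3,2) (0,2) (0,2)
{R/W/c/Hi} → row (9,7) (3,2) (0,2) (0,2)
{R/W/e/Lo} → row (4,3) (6,6) (0,2) (0,2)
{R/W/e/Mid} → row (3,9) (6,6) (0,2) (0,2)
{R/W/e/Hi} → row (9,7) (6,6) (0,2) (0,2)
{R/S/c/Lo, R/S/c/Mid, R/S/c/Hi} → row (3,8) (3,2) (0,2) (0,2)
{R/S/e/Lo, R/S/e/Mid, R/S/e/Hi} → row (3,8) (6,6) (0,2) (0,2)
{L/W/c/Lo, L/W/c/Mid, L/W/c/Hi, L/W/e/Lo, L/W/e/Mid, L/W/e/Hi, L/S/c/Lo, L/S/c/Mid, L/S/c/Hi, L/S/e/Lo, L/S/e/Mid, L/S/e/Hi} → row (8,5) (8,5) (0,7) (0,7)
That's 9 distinct rows out of 24 strategies.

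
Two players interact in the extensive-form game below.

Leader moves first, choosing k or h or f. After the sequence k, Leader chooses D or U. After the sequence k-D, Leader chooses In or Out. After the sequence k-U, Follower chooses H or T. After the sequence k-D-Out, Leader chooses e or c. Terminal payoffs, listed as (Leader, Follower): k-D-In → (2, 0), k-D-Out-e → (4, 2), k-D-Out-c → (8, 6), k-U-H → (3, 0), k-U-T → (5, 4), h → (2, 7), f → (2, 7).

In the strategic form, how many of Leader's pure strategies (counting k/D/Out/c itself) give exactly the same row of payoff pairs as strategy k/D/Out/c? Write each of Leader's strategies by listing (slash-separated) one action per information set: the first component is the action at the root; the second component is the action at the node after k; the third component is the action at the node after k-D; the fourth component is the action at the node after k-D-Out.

1

Row for k/D/Out/c (columns H, T): (8,6) (8,6).
Every one of Leader's information sets is on the play path for some reply by Follower when Leader follows k/D/Out/c.
Changing the action at any of them therefore changes at least one column, so only k/D/Out/c itself gives this row.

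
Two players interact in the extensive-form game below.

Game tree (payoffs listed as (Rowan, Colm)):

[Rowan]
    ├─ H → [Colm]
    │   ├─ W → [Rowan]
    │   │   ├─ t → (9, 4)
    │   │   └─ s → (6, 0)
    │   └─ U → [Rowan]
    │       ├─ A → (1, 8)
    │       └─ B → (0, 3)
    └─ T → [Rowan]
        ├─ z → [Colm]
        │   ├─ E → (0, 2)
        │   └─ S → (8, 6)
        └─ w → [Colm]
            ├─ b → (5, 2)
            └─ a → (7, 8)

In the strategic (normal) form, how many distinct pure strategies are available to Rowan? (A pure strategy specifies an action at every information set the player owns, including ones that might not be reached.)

Rowan owns the root with actions {H, T} — two choices.
Rowan owns the node after T with actions {z, w} — two choices.
Rowan owns the node after H-W with actions {t, s} — two choices.
Rowan owns the node after H-U with actions {A, B} — two choices.
A pure strategy fixes one action at each information set independently, so the count is the product 2 × 2 × 2 × 2 = 16.
(For reference, Colm has 8 pure strategies, giving a 16×8 normal-form matrix.)

16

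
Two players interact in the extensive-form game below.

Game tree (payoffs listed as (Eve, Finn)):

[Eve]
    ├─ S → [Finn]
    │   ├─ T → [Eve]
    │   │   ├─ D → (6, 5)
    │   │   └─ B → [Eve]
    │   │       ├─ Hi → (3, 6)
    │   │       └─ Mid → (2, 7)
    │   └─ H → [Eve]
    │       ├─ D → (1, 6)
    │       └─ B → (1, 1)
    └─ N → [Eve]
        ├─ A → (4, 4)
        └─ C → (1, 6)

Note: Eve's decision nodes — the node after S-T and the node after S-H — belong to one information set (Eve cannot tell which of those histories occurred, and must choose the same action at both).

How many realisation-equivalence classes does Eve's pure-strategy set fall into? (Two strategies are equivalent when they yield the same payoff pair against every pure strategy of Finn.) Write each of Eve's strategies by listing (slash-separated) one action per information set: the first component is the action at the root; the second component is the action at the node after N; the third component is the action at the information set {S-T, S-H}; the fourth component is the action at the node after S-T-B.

5

Eve has 16 pure strategies: S/A/D/Hi, S/A/D/Mid, S/A/B/Hi, S/A/B/Mid, S/C/D/Hi, S/C/D/Mid, S/C/B/Hi, S/C/B/Mid, N/A/D/Hi, N/A/D/Mid, N/A/B/Hi, N/A/B/Mid, N/C/D/Hi, N/C/D/Mid, N/C/B/Hi, N/C/B/Mid. Columns: T, H.
{S/A/D/Hi, S/A/D/Mid, S/C/D/Hi, S/C/D/Mid} → row (6,5) (1,6)
{S/A/B/Hi, S/C/B/Hi} → row (3,6) (1,1)
{S/A/B/Mid, S/C/B/Mid} → row (2,7) (1,1)
{N/A/D/Hi, N/A/D/Mid, N/A/B/Hi, N/A/B/Mid} → row (4,4) (4,4)
{N/C/D/Hi, N/C/D/Mid, N/C/B/Hi, N/C/B/Mid} → row (1,6) (1,6)
That's 5 distinct rows out of 16 strategies.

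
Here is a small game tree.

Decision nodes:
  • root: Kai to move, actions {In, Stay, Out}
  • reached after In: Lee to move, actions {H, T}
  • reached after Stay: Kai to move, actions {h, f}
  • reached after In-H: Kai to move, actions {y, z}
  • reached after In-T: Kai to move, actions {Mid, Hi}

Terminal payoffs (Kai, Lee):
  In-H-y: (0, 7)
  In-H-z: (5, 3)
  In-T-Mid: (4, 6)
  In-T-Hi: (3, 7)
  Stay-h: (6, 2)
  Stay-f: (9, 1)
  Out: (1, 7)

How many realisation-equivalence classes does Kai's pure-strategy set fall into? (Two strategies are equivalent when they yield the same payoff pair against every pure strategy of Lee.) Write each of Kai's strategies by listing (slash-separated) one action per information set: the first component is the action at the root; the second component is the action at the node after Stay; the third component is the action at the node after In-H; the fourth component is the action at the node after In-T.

7

Kai has 24 pure strategies: In/h/y/Mid, In/h/y/Hi, In/h/z/Mid, In/h/z/Hi, In/f/y/Mid, In/f/y/Hi, In/f/z/Mid, In/f/z/Hi, Stay/h/y/Mid, Stay/h/y/Hi, Stay/h/z/Mid, Stay/h/z/Hi, Stay/f/y/Mid, Stay/f/y/Hi, Stay/f/z/Mid, Stay/f/z/Hi, Out/h/y/Mid, Out/h/y/Hi, Out/h/z/Mid, Out/h/z/Hi, Out/f/y/Mid, Out/f/y/Hi, Out/f/z/Mid, Out/f/z/Hi. Columns: H, T.
{In/h/y/Mid, In/f/y/Mid} → row (0,7) (4,6)
{In/h/y/Hi, In/f/y/Hi} → row (0,7) (3,7)
{In/h/z/Mid, In/f/z/Mid} → row (5,3) (4,6)
{In/h/z/Hi, In/f/z/Hi} → row (5,3) (3,7)
{Stay/h/y/Mid, Stay/h/y/Hi, Stay/h/z/Mid, Stay/h/z/Hi} → row (6,2) (6,2)
{Stay/f/y/Mid, Stay/f/y/Hi, Stay/f/z/Mid, Stay/f/z/Hi} → row (9,1) (9,1)
{Out/h/y/Mid, Out/h/y/Hi, Out/h/z/Mid, Out/h/z/Hi, Out/f/y/Mid, Out/f/y/Hi, Out/f/z/Mid, Out/f/z/Hi} → row (1,7) (1,7)
That's 7 distinct rows out of 24 strategies.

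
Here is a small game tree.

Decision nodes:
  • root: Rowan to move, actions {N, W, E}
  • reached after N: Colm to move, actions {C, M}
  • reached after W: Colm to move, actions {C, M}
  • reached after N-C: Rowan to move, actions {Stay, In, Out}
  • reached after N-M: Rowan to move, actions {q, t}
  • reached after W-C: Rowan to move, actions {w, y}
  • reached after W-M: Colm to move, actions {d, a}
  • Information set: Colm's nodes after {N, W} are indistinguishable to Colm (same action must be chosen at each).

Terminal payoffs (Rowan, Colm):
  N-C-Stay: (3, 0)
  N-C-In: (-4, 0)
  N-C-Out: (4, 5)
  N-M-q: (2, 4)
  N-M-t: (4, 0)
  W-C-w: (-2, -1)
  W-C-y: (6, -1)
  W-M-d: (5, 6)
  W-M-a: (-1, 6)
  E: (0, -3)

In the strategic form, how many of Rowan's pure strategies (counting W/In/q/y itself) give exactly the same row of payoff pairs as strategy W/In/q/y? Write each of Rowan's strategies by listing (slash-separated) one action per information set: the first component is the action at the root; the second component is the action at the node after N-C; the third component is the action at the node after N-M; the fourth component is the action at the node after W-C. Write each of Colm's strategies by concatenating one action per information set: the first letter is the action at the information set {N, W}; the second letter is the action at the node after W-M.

Row for W/In/q/y (columns Cd, Ca, Md, Ma): (6,-1) (6,-1) (5,6) (-1,6).
Under W/In/q/y, Rowan's choice at the node after N-C and at the node after N-M can never be reached regardless of what Colm does, so varying those choices leaves every outcome unchanged.
Holding the reachable choices fixed and varying the unreachable ones freely already gives 3 × 2 = 6 equivalent strategies.
No other strategy reproduces this row, so those 6 are the full class: W/Stay/q/y, W/Stay/t/y, W/In/q/y, W/In/t/y, W/Out/q/y, W/Out/t/y.

6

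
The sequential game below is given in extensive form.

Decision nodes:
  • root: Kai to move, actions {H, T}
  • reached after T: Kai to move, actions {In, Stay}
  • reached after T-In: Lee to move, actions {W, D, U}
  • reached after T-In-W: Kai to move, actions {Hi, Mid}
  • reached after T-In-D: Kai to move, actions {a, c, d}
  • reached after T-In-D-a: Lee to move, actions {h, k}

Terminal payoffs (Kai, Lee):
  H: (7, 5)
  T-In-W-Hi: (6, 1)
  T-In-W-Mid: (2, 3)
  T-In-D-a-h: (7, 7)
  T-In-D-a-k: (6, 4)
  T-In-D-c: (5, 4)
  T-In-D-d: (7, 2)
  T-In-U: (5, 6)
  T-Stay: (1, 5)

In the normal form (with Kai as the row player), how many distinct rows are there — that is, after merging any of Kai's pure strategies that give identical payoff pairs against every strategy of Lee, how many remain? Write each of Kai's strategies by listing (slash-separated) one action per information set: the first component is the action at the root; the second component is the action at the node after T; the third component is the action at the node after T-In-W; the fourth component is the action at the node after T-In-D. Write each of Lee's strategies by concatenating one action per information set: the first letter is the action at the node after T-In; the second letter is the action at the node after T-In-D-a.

8

Kai has 24 pure strategies: H/In/Hi/a, H/In/Hi/c, H/In/Hi/d, H/In/Mid/a, H/In/Mid/c, H/In/Mid/d, H/Stay/Hi/a, H/Stay/Hi/c, H/Stay/Hi/d, H/Stay/Mid/a, H/Stay/Mid/c, H/Stay/Mid/d, T/In/Hi/a, T/In/Hi/c, T/In/Hi/d, T/In/Mid/a, T/In/Mid/c, T/In/Mid/d, T/Stay/Hi/a, T/Stay/Hi/c, T/Stay/Hi/d, T/Stay/Mid/a, T/Stay/Mid/c, T/Stay/Mid/d. Columns: Wh, Wk, Dh, Dk, Uh, Uk.
{H/In/Hi/a, H/In/Hi/c, H/In/Hi/d, H/In/Mid/a, H/In/Mid/c, H/In/Mid/d, H/Stay/Hi/a, H/Stay/Hi/c, H/Stay/Hi/d, H/Stay/Mid/a, H/Stay/Mid/c, H/Stay/Mid/d} → row (7,5) (7,5) (7,5) (7,5) (7,5) (7,5)
{T/In/Hi/a} → row (6,1) (6,1) (7,7) (6,4) (5,6) (5,6)
{T/In/Hi/c} → row (6,1) (6,1) (5,4) (5,4) (5,6) (5,6)
{T/In/Hi/d} → row (6,1) (6,1) (7,2) (7,2) (5,6) (5,6)
{T/In/Mid/a} → row (2,3) (2,3) (7,7) (6,4) (5,6) (5,6)
{T/In/Mid/c} → row (2,3) (2,3) (5,4) (5,4) (5,6) (5,6)
{T/In/Mid/d} → row (2,3) (2,3) (7,2) (7,2) (5,6) (5,6)
{T/Stay/Hi/a, T/Stay/Hi/c, T/Stay/Hi/d, T/Stay/Mid/a, T/Stay/Mid/c, T/Stay/Mid/d} → row (1,5) (1,5) (1,5) (1,5) (1,5) (1,5)
That's 8 distinct rows out of 24 strategies.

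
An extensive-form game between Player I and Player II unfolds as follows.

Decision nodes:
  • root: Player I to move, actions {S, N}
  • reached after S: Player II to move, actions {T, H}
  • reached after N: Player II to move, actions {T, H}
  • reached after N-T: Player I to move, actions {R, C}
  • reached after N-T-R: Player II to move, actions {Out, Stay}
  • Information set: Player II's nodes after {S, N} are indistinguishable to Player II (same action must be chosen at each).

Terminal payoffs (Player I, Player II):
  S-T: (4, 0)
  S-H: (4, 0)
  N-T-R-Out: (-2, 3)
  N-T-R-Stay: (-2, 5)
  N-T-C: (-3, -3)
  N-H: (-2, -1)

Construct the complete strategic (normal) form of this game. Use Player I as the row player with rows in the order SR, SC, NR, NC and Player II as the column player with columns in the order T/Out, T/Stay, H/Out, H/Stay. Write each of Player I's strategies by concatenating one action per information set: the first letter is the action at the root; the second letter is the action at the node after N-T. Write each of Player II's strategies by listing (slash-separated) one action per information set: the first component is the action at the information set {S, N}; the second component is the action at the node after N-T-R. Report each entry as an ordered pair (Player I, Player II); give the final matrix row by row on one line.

SR: (4,0) (4,0) (4,0) (4,0) | SC: (4,0) (4,0) (4,0) (4,0) | NR: (-2,3) (-2,5) (-2,-1) (-2,-1) | NC: (-3,-3) (-3,-3) (-2,-1) (-2,-1)

Row SR: T/Out→(4,0), T/Stay→(4,0), H/Out→(4,0), H/Stay→(4,0)
Row SC: T/Out→(4,0), T/Stay→(4,0), H/Out→(4,0), H/Stay→(4,0)
Row NR: T/Out→(-2,3), T/Stay→(-2,5), H/Out→(-2,-1), H/Stay→(-2,-1)
Row NC: T/Out→(-3,-3), T/Stay→(-3,-3), H/Out→(-2,-1), H/Stay→(-2,-1)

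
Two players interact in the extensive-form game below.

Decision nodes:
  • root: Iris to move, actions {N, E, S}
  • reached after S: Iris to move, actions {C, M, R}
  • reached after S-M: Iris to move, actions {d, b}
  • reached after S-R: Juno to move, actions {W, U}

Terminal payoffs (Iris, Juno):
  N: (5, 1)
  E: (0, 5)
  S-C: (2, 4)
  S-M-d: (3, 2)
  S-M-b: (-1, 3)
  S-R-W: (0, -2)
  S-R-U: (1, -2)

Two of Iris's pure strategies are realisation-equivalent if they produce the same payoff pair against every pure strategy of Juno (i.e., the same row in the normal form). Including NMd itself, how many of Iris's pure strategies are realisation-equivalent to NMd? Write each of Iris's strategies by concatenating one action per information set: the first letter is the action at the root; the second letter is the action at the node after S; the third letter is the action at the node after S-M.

6

Row for NMd (columns W, U): (5,1) (5,1).
Under NMd, Iris's choice at the node after S and at the node after S-M can never be reached regardless of what Juno does, so varying those choices leaves every outcome unchanged.
Holding the reachable choices fixed and varying the unreachable ones freely already gives 3 × 2 = 6 equivalent strategies.
No other strategy reproduces this row, so those 6 are the full class: NCd, NCb, NMd, NMb, NRd, NRb.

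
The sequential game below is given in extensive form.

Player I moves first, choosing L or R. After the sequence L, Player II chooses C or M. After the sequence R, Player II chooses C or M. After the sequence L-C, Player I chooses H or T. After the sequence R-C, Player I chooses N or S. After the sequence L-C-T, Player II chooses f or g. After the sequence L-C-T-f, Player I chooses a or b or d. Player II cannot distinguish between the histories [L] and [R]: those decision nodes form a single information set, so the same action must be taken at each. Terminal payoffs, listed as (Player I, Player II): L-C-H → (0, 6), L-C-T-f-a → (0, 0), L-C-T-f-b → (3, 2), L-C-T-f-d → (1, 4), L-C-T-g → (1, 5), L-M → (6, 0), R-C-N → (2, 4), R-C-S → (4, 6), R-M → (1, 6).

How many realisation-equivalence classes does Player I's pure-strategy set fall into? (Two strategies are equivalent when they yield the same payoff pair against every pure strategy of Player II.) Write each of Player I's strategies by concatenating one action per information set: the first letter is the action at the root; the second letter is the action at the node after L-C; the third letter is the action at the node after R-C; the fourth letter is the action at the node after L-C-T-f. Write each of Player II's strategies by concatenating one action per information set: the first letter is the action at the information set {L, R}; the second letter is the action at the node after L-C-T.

6

Player I has 24 pure strategies: LHNa, LHNb, LHNd, LHSa, LHSb, LHSd, LTNa, LTNb, LTNd, LTSa, LTSb, LTSd, RHNa, RHNb, RHNd, RHSa, RHSb, RHSd, RTNa, RTNb, RTNd, RTSa, RTSb, RTSd. Columns: Cf, Cg, Mf, Mg.
{LHNa, LHNb, LHNd, LHSa, LHSb, LHSd} → row (0,6) (0,6) (6,0) (6,0)
{LTNa, LTSa} → row (0,0) (1,5) (6,0) (6,0)
{LTNb, LTSb} → row (3,2) (1,5) (6,0) (6,0)
{LTNd, LTSd} → row (1,4) (1,5) (6,0) (6,0)
{RHNa, RHNb, RHNd, RTNa, RTNb, RTNd} → row (2,4) (2,4) (1,6) (1,6)
{RHSa, RHSb, RHSd, RTSa, RTSb, RTSd} → row (4,6) (4,6) (1,6) (1,6)
That's 6 distinct rows out of 24 strategies.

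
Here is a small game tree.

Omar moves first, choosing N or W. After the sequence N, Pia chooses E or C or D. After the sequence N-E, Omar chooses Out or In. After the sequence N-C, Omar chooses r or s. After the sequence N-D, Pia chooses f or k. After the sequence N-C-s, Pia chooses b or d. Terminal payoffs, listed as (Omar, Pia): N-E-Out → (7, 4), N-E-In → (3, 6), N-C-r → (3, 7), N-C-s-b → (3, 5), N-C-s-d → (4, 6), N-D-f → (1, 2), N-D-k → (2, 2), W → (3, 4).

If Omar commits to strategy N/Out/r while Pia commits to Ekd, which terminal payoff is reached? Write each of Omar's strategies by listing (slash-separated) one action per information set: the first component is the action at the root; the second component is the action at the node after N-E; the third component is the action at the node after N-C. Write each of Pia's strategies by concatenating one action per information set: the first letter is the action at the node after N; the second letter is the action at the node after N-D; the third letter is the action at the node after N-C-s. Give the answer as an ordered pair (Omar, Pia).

(7, 4)

Trace the play path from the root:
  Omar plays N
  Pia plays E at [N]
  Omar plays Out at [N-E]
→ terminal payoff (7, 4).
(Omar's choice at the node after N-C is never reached on this path, so it doesn't affect the outcome.)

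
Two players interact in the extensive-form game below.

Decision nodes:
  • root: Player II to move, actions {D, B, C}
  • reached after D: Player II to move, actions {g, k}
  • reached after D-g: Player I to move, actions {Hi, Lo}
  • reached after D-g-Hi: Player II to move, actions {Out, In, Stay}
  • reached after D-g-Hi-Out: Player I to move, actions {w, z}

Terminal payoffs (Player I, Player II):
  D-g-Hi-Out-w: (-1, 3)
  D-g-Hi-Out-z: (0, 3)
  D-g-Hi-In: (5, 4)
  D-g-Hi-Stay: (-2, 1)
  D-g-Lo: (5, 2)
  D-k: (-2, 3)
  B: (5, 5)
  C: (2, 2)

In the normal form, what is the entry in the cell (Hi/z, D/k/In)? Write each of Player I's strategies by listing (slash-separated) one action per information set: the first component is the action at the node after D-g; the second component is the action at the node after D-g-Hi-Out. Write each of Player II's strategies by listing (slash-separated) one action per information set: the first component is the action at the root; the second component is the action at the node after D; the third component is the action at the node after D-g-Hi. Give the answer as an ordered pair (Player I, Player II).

Trace the play path from the root:
  Player II plays D
  Player II plays k at [D]
→ terminal payoff (-2, 3).
(Player I's choice at the node after D-g is never reached on this path, so it doesn't affect the outcome.)

(-2, 3)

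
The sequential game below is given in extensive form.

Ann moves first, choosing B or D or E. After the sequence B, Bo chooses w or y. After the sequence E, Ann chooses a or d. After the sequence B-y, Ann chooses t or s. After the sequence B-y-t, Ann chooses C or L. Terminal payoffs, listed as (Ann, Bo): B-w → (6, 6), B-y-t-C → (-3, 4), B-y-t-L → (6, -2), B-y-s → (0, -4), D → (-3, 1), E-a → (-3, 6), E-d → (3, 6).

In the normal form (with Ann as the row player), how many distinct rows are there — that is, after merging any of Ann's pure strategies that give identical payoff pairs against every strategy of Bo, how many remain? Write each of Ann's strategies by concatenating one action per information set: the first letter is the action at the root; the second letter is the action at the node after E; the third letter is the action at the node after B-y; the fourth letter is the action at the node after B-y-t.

Ann has 24 pure strategies: BatC, BatL, BasC, BasL, BdtC, BdtL, BdsC, BdsL, DatC, DatL, DasC, DasL, DdtC, DdtL, DdsC, DdsL, EatC, EatL, EasC, EasL, EdtC, EdtL, EdsC, EdsL. Columns: w, y.
{BatC, BdtC} → row (6,6) (-3,4)
{BatL, BdtL} → row (6,6) (6,-2)
{BasC, BasL, BdsC, BdsL} → row (6,6) (0,-4)
{DatC, DatL, DasC, DasL, DdtC, DdtL, DdsC, DdsL} → row (-3,1) (-3,1)
{EatC, EatL, EasC, EasL} → row (-3,6) (-3,6)
{EdtC, EdtL, EdsC, EdsL} → row (3,6) (3,6)
That's 6 distinct rows out of 24 strategies.

6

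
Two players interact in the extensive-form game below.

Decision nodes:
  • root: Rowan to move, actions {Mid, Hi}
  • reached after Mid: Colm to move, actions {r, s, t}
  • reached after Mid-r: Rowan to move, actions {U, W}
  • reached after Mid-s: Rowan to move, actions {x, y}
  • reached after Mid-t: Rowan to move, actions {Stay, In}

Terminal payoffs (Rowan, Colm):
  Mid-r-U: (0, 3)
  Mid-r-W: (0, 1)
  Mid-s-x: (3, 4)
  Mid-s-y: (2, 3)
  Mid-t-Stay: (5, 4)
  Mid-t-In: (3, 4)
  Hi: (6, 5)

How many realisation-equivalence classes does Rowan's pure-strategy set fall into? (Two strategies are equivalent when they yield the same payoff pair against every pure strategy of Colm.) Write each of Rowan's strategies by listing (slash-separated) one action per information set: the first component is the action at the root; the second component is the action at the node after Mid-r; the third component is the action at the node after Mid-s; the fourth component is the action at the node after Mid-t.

9

Rowan has 16 pure strategies: Mid/U/x/Stay, Mid/U/x/In, Mid/U/y/Stay, Mid/U/y/In, Mid/W/x/Stay, Mid/W/x/In, Mid/W/y/Stay, Mid/W/y/In, Hi/U/x/Stay, Hi/U/x/In, Hi/U/y/Stay, Hi/U/y/In, Hi/W/x/Stay, Hi/W/x/In, Hi/W/y/Stay, Hi/W/y/In. Columns: r, s, t.
{Mid/U/x/Stay} → row (0,3) (3,4) (5,4)
{Mid/U/x/In} → row (0,3) (3,4) (3,4)
{Mid/U/y/Stay} → row (0,3) (2,3) (5,4)
{Mid/U/y/In} → row (0,3) (2,3) (3,4)
{Mid/W/x/Stay} → row (0,1) (3,4) (5,4)
{Mid/W/x/In} → row (0,1) (3,4) (3,4)
{Mid/W/y/Stay} → row (0,1) (2,3) (5,4)
{Mid/W/y/In} → row (0,1) (2,3) (3,4)
{Hi/U/x/Stay, Hi/U/x/In, Hi/U/y/Stay, Hi/U/y/In, Hi/W/x/Stay, Hi/W/x/In, Hi/W/y/Stay, Hi/W/y/In} → row (6,5) (6,5) (6,5)
That's 9 distinct rows out of 16 strategies.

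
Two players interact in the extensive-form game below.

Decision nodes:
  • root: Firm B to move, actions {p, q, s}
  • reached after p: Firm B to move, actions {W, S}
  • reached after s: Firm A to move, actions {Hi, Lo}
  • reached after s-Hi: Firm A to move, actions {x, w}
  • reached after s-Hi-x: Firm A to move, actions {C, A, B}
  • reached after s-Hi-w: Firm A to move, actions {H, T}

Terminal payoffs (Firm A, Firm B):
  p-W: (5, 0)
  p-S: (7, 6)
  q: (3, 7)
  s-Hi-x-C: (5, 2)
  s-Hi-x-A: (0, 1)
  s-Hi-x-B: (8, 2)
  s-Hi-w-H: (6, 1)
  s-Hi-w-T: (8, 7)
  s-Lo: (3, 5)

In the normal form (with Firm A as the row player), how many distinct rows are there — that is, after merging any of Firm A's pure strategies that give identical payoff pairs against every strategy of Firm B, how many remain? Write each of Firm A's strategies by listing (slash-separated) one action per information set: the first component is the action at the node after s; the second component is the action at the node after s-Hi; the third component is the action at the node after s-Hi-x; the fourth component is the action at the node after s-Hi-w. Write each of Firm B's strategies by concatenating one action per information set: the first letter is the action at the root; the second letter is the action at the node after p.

Firm A has 24 pure strategies: Hi/x/C/H, Hi/x/C/T, Hi/x/A/H, Hi/x/A/T, Hi/x/B/H, Hi/x/B/T, Hi/w/C/H, Hi/w/C/T, Hi/w/A/H, Hi/w/A/T, Hi/w/B/H, Hi/w/B/T, Lo/x/C/H, Lo/x/C/T, Lo/x/A/H, Lo/x/A/T, Lo/x/B/H, Lo/x/B/T, Lo/w/C/H, Lo/w/C/T, Lo/w/A/H, Lo/w/A/T, Lo/w/B/H, Lo/w/B/T. Columns: pW, pS, qW, qS, sW, sS.
{Hi/x/C/H, Hi/x/C/T} → row (5,0) (7,6) (3,7) (3,7) (5,2) (5,2)
{Hi/x/A/H, Hi/x/A/T} → row (5,0) (7,6) (3,7) (3,7) (0,1) (0,1)
{Hi/x/B/H, Hi/x/B/T} → row (5,0) (7,6) (3,7) (3,7) (8,2) (8,2)
{Hi/w/C/H, Hi/w/A/H, Hi/w/B/H} → row (5,0) (7,6) (3,7) (3,7) (6,1) (6,1)
{Hi/w/C/T, Hi/w/A/T, Hi/w/B/T} → row (5,0) (7,6) (3,7) (3,7) (8,7) (8,7)
{Lo/x/C/H, Lo/x/C/T, Lo/x/A/H, Lo/x/A/T, Lo/x/B/H, Lo/x/B/T, Lo/w/C/H, Lo/w/C/T, Lo/w/A/H, Lo/w/A/T, Lo/w/B/H, Lo/w/B/T} → row (5,0) (7,6) (3,7) (3,7) (3,5) (3,5)
That's 6 distinct rows out of 24 strategies.

6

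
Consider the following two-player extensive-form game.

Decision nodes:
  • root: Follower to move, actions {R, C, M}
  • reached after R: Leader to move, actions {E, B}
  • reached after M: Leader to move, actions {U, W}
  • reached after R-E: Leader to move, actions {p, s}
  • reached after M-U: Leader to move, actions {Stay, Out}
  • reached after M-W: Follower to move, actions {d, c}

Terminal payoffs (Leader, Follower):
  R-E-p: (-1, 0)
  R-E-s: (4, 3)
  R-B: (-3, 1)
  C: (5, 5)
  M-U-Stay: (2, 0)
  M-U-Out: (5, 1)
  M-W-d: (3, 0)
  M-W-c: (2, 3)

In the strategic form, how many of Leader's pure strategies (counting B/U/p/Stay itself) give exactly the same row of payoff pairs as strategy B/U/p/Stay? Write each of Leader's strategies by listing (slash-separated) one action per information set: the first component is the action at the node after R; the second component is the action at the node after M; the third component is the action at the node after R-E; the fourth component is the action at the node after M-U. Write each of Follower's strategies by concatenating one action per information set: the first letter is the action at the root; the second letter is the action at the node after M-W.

Row for B/U/p/Stay (columns Rd, Rc, Cd, Cc, Md, Mc): (-3,1) (-3,1) (5,5) (5,5) (2,0) (2,0).
Under B/U/p/Stay, Leader's choice at the node after R-E can never be reached regardless of what Follower does, so varying those choices leaves every outcome unchanged.
Holding the reachable choices fixed and varying the unreachable one freely already gives 2 equivalent strategies.
No other strategy reproduces this row, so those 2 are the full class: B/U/p/Stay, B/U/s/Stay.

2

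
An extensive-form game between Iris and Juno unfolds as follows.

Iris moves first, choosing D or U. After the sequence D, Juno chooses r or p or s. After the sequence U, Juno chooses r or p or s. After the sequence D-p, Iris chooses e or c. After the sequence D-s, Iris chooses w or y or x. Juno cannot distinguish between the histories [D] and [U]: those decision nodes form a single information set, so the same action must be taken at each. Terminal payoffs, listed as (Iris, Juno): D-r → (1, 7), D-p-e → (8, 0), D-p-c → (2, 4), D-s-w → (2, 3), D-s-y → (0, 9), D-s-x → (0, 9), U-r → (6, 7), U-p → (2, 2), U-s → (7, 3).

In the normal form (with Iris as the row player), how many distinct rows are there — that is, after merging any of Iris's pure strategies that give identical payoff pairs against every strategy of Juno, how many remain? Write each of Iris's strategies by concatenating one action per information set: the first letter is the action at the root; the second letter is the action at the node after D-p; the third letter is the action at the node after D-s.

Iris has 12 pure strategies: Dew, Dey, Dex, Dcw, Dcy, Dcx, Uew, Uey, Uex, Ucw, Ucy, Ucx. Columns: r, p, s.
{Dew} → row (1,7) (8,0) (2,3)
{Dey, Dex} → row (1,7) (8,0) (0,9)
{Dcw} → row (1,7) (2,4) (2,3)
{Dcy, Dcx} → row (1,7) (2,4) (0,9)
{Uew, Uey, Uex, Ucw, Ucy, Ucx} → row (6,7) (2,2) (7,3)
That's 5 distinct rows out of 12 strategies.

5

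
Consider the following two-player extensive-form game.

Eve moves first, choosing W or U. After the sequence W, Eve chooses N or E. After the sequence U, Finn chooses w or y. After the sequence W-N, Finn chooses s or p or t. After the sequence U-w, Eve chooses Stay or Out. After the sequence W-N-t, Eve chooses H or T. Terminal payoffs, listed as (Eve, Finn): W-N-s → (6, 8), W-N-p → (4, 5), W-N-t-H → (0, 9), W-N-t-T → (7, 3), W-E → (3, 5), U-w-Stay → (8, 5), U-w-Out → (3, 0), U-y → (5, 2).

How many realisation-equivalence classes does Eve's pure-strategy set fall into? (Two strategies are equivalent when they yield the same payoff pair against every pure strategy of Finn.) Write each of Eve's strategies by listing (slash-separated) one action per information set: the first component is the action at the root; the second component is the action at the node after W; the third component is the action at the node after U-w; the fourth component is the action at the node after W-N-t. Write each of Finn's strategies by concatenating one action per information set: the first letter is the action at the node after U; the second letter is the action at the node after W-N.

5

Eve has 16 pure strategies: W/N/Stay/H, W/N/Stay/T, W/N/Out/H, W/N/Out/T, W/E/Stay/H, W/E/Stay/T, W/E/Out/H, W/E/Out/T, U/N/Stay/H, U/N/Stay/T, U/N/Out/H, U/N/Out/T, U/E/Stay/H, U/E/Stay/T, U/E/Out/H, U/E/Out/T. Columns: ws, wp, wt, ys, yp, yt.
{W/N/Stay/H, W/N/Out/H} → row (6,8) (4,5) (0,9) (6,8) (4,5) (0,9)
{W/N/Stay/T, W/N/Out/T} → row (6,8) (4,5) (7,3) (6,8) (4,5) (7,3)
{W/E/Stay/H, W/E/Stay/T, W/E/Out/H, W/E/Out/T} → row (3,5) (3,5) (3,5) (3,5) (3,5) (3,5)
{U/N/Stay/H, U/N/Stay/T, U/E/Stay/H, U/E/Stay/T} → row (8,5) (8,5) (8,5) (5,2) (5,2) (5,2)
{U/N/Out/H, U/N/Out/T, U/E/Out/H, U/E/Out/T} → row (3,0) (3,0) (3,0) (5,2) (5,2) (5,2)
That's 5 distinct rows out of 16 strategies.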